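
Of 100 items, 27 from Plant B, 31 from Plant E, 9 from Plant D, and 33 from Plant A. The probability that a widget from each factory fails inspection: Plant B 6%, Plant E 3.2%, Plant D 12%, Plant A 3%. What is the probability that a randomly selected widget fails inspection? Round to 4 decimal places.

By Bayes' rule, posterior ∝ prior × likelihood:
  Plant B: 0.27 × 0.06 = 0.0162
  Plant E: 0.31 × 0.032 = 0.00992
  Plant D: 0.09 × 0.12 = 0.0108
  Plant A: 0.33 × 0.03 = 0.0099
P(nonconforming) = 0.0162 + 0.00992 + 0.0108 + 0.0099 = 0.04682 → 0.0468.

0.0468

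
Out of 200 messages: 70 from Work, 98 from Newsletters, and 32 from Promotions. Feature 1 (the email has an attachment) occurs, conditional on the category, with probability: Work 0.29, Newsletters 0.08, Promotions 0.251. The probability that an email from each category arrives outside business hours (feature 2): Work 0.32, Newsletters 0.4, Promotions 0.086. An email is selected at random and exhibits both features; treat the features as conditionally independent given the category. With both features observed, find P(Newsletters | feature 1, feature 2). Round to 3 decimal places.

0.304

Prior × likelihood for each hypothesis:
  Work: 0.35 × 0.29 × 0.32 = 0.03248
  Newsletters: 0.49 × 0.08 × 0.4 = 0.01568
  Promotions: 0.16 × 0.251 × 0.086 = 0.00345376
Sum = 0.05161376.
P(Newsletters | evidence) = 0.01568 / 0.05161376 ≈ 0.304.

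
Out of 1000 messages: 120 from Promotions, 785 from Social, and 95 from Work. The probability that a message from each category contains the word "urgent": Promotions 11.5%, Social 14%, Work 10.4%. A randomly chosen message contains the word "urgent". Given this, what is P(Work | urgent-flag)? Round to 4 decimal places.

0.0740

By Bayes' rule, posterior ∝ prior × likelihood:
  Promotions: 0.12 × 0.115 = 0.0138
  Social: 0.785 × 0.14 = 0.1099
  Work: 0.095 × 0.104 = 0.00988
Normalizing constant = 0.13358.
P(Work | evidence) = 0.00988 / 0.13358 ≈ 0.0740.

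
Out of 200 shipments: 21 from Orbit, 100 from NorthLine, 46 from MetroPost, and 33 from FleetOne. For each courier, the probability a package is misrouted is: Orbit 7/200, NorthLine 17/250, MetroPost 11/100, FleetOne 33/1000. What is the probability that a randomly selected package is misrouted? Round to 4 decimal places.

Unnormalized posteriors (prior × likelihood):
  Orbit: 0.105 × 0.035 = 0.003675
  NorthLine: 0.5 × 0.068 = 0.034
  MetroPost: 0.23 × 0.11 = 0.0253
  FleetOne: 0.165 × 0.033 = 0.005445
P(misrouted) = 0.003675 + 0.034 + 0.0253 + 0.005445 = 0.06842 → 0.0684.

0.0684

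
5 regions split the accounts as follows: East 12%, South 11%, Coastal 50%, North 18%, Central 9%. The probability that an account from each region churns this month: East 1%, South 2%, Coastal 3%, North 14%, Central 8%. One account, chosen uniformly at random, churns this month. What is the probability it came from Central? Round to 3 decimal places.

Compute prior × likelihood for every hypothesis:
  East: 0.12 × 0.01 = 0.0012
  South: 0.11 × 0.02 = 0.0022
  Coastal: 0.5 × 0.03 = 0.015
  North: 0.18 × 0.14 = 0.0252
  Central: 0.09 × 0.08 = 0.0072
Normalizing constant = 0.0508.
P(Central | evidence) = 0.0072 / 0.0508 ≈ 0.142.

0.142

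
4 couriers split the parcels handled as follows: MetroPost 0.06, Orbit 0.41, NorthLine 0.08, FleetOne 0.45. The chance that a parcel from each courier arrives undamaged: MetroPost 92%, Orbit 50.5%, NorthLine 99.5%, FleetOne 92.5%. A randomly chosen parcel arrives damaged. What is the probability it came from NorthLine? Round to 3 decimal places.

0.002

Taking complements, P(damaged | each) = MetroPost 0.08, Orbit 0.495, NorthLine 0.005, FleetOne 0.075.
Unnormalized posteriors (prior × likelihood):
  MetroPost: 0.06 × 0.08 = 0.0048
  Orbit: 0.41 × 0.495 = 0.20295
  NorthLine: 0.08 × 0.005 = 0.0004
  FleetOne: 0.45 × 0.075 = 0.03375
Sum = 0.2419.
P(NorthLine | evidence) = 0.0004 / 0.2419 ≈ 0.002.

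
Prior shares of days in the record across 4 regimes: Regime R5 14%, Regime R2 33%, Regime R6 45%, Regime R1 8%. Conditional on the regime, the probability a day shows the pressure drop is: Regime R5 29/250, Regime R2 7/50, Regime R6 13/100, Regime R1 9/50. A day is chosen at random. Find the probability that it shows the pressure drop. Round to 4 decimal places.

Prior × likelihood for each hypothesis:
  Regime R5: 0.14 × 0.116 = 0.01624
  Regime R2: 0.33 × 0.14 = 0.0462
  Regime R6: 0.45 × 0.13 = 0.0585
  Regime R1: 0.08 × 0.18 = 0.0144
P(drop) = 0.01624 + 0.0462 + 0.0585 + 0.0144 = 0.13534 → 0.1353.

0.1353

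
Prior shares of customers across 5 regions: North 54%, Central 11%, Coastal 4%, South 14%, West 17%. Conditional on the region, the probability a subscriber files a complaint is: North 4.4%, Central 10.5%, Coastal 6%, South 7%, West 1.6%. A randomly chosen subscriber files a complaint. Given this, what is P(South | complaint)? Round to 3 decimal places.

0.195

By Bayes' rule, posterior ∝ prior × likelihood:
  North: 0.54 × 0.044 = 0.02376
  Central: 0.11 × 0.105 = 0.01155
  Coastal: 0.04 × 0.06 = 0.0024
  South: 0.14 × 0.07 = 0.0098
  West: 0.17 × 0.016 = 0.00272
Sum = 0.05023.
P(South | evidence) = 0.0098 / 0.05023 ≈ 0.195.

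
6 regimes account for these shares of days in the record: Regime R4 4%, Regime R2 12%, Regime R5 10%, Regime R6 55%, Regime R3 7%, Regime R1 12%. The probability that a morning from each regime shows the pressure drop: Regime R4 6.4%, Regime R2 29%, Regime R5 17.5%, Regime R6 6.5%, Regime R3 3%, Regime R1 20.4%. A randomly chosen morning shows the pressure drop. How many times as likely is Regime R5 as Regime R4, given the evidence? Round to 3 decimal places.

6.836

Unnormalized posteriors (prior × likelihood):
  Regime R4: 0.04 × 0.064 = 0.00256
  Regime R2: 0.12 × 0.29 = 0.0348
  Regime R5: 0.1 × 0.175 = 0.0175
  Regime R6: 0.55 × 0.065 = 0.03575
  Regime R3: 0.07 × 0.03 = 0.0021
  Regime R1: 0.12 × 0.204 = 0.02448
Normalizing constant = 0.11719.
The ratio is 0.0175 / 0.00256 (the normalizer cancels) = 6.836.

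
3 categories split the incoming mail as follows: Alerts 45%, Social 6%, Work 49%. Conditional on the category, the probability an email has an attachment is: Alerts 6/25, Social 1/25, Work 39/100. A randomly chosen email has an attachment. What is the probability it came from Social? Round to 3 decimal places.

Compute prior × likelihood for every hypothesis:
  Alerts: 0.45 × 0.24 = 0.108
  Social: 0.06 × 0.04 = 0.0024
  Work: 0.49 × 0.39 = 0.1911
Sum = 0.3015.
P(Social | evidence) = 0.0024 / 0.3015 ≈ 0.008.

0.008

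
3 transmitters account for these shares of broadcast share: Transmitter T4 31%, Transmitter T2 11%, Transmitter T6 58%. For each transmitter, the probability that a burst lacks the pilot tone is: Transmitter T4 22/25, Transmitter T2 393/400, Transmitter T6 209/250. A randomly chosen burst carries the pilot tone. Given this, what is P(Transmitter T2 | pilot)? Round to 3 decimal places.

0.014

Taking complements, P(pilot | each) = Transmitter T4 0.12, Transmitter T2 0.0175, Transmitter T6 0.164.
Compute prior × likelihood for every hypothesis:
  Transmitter T4: 0.31 × 0.12 = 0.0372
  Transmitter T2: 0.11 × 0.0175 = 0.001925
  Transmitter T6: 0.58 × 0.164 = 0.09512
Total = 0.134245.
P(Transmitter T2 | evidence) = 0.001925 / 0.134245 ≈ 0.014.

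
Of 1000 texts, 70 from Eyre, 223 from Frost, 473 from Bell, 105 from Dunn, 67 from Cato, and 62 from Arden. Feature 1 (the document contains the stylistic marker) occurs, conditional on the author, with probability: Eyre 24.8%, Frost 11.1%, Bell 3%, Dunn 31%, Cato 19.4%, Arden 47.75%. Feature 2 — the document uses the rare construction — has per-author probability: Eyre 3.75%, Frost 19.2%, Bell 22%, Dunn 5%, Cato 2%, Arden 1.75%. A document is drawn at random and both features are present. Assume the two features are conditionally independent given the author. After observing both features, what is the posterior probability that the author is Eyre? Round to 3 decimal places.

0.060

Compute prior × likelihood for every hypothesis:
  Eyre: 0.07 × 0.248 × 0.0375 = 0.000651
  Frost: 0.223 × 0.111 × 0.192 = 0.004752576
  Bell: 0.473 × 0.03 × 0.22 = 0.0031218
  Dunn: 0.105 × 0.31 × 0.05 = 0.0016275
  Cato: 0.067 × 0.194 × 0.02 = 0.00025996
  Arden: 0.062 × 0.4775 × 0.0175 = 0.0005180875
Total = 0.0109309235.
P(Eyre | evidence) = 0.000651 / 0.0109309235 ≈ 0.060.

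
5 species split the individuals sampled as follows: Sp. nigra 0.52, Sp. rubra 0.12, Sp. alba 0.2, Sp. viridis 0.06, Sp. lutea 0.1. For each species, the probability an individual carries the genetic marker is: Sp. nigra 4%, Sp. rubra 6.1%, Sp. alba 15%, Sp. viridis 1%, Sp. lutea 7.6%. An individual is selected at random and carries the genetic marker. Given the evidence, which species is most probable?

Sp. alba

By Bayes' rule, posterior ∝ prior × likelihood:
  Sp. nigra: 0.52 × 0.04 = 0.0208
  Sp. rubra: 0.12 × 0.061 = 0.00732
  Sp. alba: 0.2 × 0.15 = 0.03
  Sp. viridis: 0.06 × 0.01 = 0.0006
  Sp. lutea: 0.1 × 0.076 = 0.0076
Sum = 0.06632.
Largest term belongs to Sp. alba, so Sp. alba is most probable.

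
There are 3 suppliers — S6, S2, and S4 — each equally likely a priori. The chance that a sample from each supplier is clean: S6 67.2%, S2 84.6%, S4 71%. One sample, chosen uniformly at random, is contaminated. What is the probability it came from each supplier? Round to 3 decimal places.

Taking complements, P(contaminated | each) = S6 0.328, S2 0.154, S4 0.29.
With a uniform prior (1/3 each), posterior ∝ likelihood:
  S6: 0.328
  S2: 0.154
  S4: 0.29
Normalizing constant = 0.772.
P(S6 | contaminated) = 0.328/0.772 ≈ 0.425
P(S2 | contaminated) = 0.154/0.772 ≈ 0.199
P(S4 | contaminated) = 0.29/0.772 ≈ 0.376

S6 0.425, S2 0.199, S4 0.376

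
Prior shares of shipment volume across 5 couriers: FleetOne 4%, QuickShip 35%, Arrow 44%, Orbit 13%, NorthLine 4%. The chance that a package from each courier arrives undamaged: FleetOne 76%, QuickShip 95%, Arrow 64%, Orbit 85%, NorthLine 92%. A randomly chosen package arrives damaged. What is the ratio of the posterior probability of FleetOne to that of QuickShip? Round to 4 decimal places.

0.5486

Taking complements, P(damaged | each) = FleetOne 0.24, QuickShip 0.05, Arrow 0.36, Orbit 0.15, NorthLine 0.08.
Compute prior × likelihood for every hypothesis:
  FleetOne: 0.04 × 0.24 = 0.0096
  QuickShip: 0.35 × 0.05 = 0.0175
  Arrow: 0.44 × 0.36 = 0.1584
  Orbit: 0.13 × 0.15 = 0.0195
  NorthLine: 0.04 × 0.08 = 0.0032
Sum = 0.2082.
The ratio is 0.0096 / 0.0175 (the normalizer cancels) = 0.5486.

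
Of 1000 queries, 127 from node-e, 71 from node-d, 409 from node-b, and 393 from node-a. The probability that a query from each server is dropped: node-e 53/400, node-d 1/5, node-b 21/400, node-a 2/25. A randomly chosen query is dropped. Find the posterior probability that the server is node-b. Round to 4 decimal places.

By Bayes' rule, posterior ∝ prior × likelihood:
  node-e: 0.127 × 0.1325 = 0.0168275
  node-d: 0.071 × 0.2 = 0.0142
  node-b: 0.409 × 0.0525 = 0.0214725
  node-a: 0.393 × 0.08 = 0.03144
Total = 0.08394.
P(node-b | evidence) = 0.0214725 / 0.08394 ≈ 0.2558.

0.2558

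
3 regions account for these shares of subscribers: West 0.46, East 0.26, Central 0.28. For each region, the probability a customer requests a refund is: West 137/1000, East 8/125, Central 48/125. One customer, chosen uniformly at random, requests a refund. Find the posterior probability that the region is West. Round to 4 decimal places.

0.3367

Prior × likelihood for each hypothesis:
  West: 0.46 × 0.137 = 0.06302
  East: 0.26 × 0.064 = 0.01664
  Central: 0.28 × 0.384 = 0.10752
Total = 0.18718.
P(West | evidence) = 0.06302 / 0.18718 ≈ 0.3367.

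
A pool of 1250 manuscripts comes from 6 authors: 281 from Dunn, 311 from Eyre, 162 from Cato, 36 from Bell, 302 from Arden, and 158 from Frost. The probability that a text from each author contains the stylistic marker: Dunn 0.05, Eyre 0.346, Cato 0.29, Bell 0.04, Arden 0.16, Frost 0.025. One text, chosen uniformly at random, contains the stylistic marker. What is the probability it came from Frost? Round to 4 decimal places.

0.0178

By Bayes' rule, posterior ∝ prior × likelihood:
  Dunn: 0.2248 × 0.05 = 0.01124
  Eyre: 0.2488 × 0.346 = 0.0860848
  Cato: 0.1296 × 0.29 = 0.037584
  Bell: 0.0288 × 0.04 = 0.001152
  Arden: 0.2416 × 0.16 = 0.038656
  Frost: 0.1264 × 0.025 = 0.00316
Sum = 0.1778768.
P(Frost | evidence) = 0.00316 / 0.1778768 ≈ 0.0178.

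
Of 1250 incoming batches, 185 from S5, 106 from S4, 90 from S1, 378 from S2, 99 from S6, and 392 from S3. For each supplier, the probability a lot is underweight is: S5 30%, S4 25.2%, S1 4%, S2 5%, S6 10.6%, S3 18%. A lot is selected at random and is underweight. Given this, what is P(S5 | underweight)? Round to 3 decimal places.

Compute prior × likelihood for every hypothesis:
  S5: 0.148 × 0.3 = 0.0444
  S4: 0.0848 × 0.252 = 0.0213696
  S1: 0.072 × 0.04 = 0.00288
  S2: 0.3024 × 0.05 = 0.01512
  S6: 0.0792 × 0.106 = 0.0083952
  S3: 0.3136 × 0.18 = 0.056448
Sum = 0.1486128.
P(S5 | evidence) = 0.0444 / 0.1486128 ≈ 0.299.

0.299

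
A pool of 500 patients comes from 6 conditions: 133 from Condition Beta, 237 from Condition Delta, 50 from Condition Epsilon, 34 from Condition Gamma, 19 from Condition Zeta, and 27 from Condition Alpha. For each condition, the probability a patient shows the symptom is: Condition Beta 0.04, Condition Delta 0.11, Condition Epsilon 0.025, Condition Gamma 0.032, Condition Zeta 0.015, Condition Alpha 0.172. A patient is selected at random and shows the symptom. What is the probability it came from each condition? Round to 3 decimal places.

Unnormalized posteriors (prior × likelihood):
  Condition Beta: 0.266 × 0.04 = 0.01064
  Condition Delta: 0.474 × 0.11 = 0.05214
  Condition Epsilon: 0.1 × 0.025 = 0.0025
  Condition Gamma: 0.068 × 0.032 = 0.002176
  Condition Zeta: 0.038 × 0.015 = 0.00057
  Condition Alpha: 0.054 × 0.172 = 0.009288
Total = 0.077314.
P(Condition Beta | symptomatic) = 0.01064/0.077314 ≈ 0.138
P(Condition Delta | symptomatic) = 0.05214/0.077314 ≈ 0.674
P(Condition Epsilon | symptomatic) = 0.0025/0.077314 ≈ 0.032
P(Condition Gamma | symptomatic) = 0.002176/0.077314 ≈ 0.028
P(Condition Zeta | symptomatic) = 0.00057/0.077314 ≈ 0.007
P(Condition Alpha | symptomatic) = 0.009288/0.077314 ≈ 0.120
(Check: 0.138+0.674+0.032+0.028+0.007+0.120 = 0.999.)

Condition Beta 0.138, Condition Delta 0.674, Condition Epsilon 0.032, Condition Gamma 0.028, Condition Zeta 0.007, Condition Alpha 0.120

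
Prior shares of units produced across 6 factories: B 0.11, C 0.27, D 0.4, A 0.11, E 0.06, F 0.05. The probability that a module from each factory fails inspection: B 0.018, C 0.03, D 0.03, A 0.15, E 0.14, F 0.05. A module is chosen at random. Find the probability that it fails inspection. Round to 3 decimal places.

Unnormalized posteriors (prior × likelihood):
  B: 0.11 × 0.018 = 0.00198
  C: 0.27 × 0.03 = 0.0081
  D: 0.4 × 0.03 = 0.012
  A: 0.11 × 0.15 = 0.0165
  E: 0.06 × 0.14 = 0.0084
  F: 0.05 × 0.05 = 0.0025
P(nonconforming) = 0.00198 + 0.0081 + 0.012 + 0.0165 + 0.0084 + 0.0025 = 0.04948 → 0.049.

0.049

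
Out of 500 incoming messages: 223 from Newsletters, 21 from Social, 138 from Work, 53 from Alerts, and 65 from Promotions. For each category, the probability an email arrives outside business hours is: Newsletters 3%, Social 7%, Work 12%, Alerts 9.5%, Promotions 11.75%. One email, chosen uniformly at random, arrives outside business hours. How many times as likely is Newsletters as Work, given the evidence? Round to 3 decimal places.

Compute prior × likelihood for every hypothesis:
  Newsletters: 0.446 × 0.03 = 0.01338
  Social: 0.042 × 0.07 = 0.00294
  Work: 0.276 × 0.12 = 0.03312
  Alerts: 0.106 × 0.095 = 0.01007
  Promotions: 0.13 × 0.1175 = 0.015275
Total = 0.074785.
The ratio is 0.01338 / 0.03312 (the normalizer cancels) = 0.404.

0.404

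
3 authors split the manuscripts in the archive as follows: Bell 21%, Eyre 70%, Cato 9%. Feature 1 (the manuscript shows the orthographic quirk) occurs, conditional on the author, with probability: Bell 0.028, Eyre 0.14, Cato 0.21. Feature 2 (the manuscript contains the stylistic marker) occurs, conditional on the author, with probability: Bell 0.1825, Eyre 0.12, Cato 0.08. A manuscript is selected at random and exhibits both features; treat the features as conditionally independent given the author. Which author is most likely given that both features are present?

Eyre

By Bayes' rule, posterior ∝ prior × likelihood:
  Bell: 0.21 × 0.028 × 0.1825 = 0.0010731
  Eyre: 0.7 × 0.14 × 0.12 = 0.01176
  Cato: 0.09 × 0.21 × 0.08 = 0.001512
Total = 0.0143451.
Largest term belongs to Eyre, so Eyre is most probable.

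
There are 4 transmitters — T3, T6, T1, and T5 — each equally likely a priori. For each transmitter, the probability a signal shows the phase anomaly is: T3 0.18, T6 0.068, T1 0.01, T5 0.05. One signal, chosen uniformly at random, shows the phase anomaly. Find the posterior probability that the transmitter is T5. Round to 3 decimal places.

With a uniform prior (1/4 each), posterior ∝ likelihood:
  T3: 0.18
  T6: 0.068
  T1: 0.01
  T5: 0.05
Normalizing constant = 0.308.
P(T5 | evidence) = 0.05 / 0.308 ≈ 0.162.

0.162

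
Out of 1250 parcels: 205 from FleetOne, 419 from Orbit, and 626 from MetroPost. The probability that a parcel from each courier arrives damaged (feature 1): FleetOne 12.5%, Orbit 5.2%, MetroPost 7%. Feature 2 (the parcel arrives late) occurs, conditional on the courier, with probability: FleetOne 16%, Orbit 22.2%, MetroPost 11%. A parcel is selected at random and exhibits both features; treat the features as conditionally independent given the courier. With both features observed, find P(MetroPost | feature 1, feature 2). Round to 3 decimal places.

By Bayes' rule, posterior ∝ prior × likelihood:
  FleetOne: 0.164 × 0.125 × 0.16 = 0.00328
  Orbit: 0.3352 × 0.052 × 0.222 = 0.0038695488
  MetroPost: 0.5008 × 0.07 × 0.11 = 0.00385616
Total = 0.0110057088.
P(MetroPost | evidence) = 0.00385616 / 0.0110057088 ≈ 0.350.

0.350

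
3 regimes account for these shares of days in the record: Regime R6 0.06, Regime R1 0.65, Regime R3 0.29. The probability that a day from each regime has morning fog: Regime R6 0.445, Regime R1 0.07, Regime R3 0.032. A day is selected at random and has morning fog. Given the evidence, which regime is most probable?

Regime R1

Unnormalized posteriors (prior × likelihood):
  Regime R6: 0.06 × 0.445 = 0.0267
  Regime R1: 0.65 × 0.07 = 0.0455
  Regime R3: 0.29 × 0.032 = 0.00928
Total = 0.08148.
Largest term belongs to Regime R1, so Regime R1 is most probable.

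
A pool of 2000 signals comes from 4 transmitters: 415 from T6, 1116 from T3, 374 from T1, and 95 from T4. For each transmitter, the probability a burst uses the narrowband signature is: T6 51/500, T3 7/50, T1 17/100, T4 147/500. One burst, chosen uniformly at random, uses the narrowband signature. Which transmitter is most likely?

Unnormalized posteriors (prior × likelihood):
  T6: 0.2075 × 0.102 = 0.021165
  T3: 0.558 × 0.14 = 0.07812
  T1: 0.187 × 0.17 = 0.03179
  T4: 0.0475 × 0.294 = 0.013965
Normalizing constant = 0.14504.
Largest term belongs to T3, so T3 is most probable.

T3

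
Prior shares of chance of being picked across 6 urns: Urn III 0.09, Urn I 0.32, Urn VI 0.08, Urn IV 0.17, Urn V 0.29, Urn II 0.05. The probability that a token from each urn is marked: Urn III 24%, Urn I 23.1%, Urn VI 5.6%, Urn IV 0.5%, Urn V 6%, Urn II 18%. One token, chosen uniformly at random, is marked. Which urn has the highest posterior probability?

Urn I

Compute prior × likelihood for every hypothesis:
  Urn III: 0.09 × 0.24 = 0.0216
  Urn I: 0.32 × 0.231 = 0.07392
  Urn VI: 0.08 × 0.056 = 0.00448
  Urn IV: 0.17 × 0.005 = 0.00085
  Urn V: 0.29 × 0.06 = 0.0174
  Urn II: 0.05 × 0.18 = 0.009
Sum = 0.12725.
Largest term belongs to Urn I, so Urn I is most probable.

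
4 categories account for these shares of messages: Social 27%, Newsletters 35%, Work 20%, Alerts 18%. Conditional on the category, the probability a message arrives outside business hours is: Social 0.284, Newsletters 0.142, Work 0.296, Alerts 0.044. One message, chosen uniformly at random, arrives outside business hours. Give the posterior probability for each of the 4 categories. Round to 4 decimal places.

Social 0.3963, Newsletters 0.2568, Work 0.3059, Alerts 0.0409

Compute prior × likelihood for every hypothesis:
  Social: 0.27 × 0.284 = 0.07668
  Newsletters: 0.35 × 0.142 = 0.0497
  Work: 0.2 × 0.296 = 0.0592
  Alerts: 0.18 × 0.044 = 0.00792
Sum = 0.1935.
P(Social | off-hours) = 0.07668/0.1935 ≈ 0.3963
P(Newsletters | off-hours) = 0.0497/0.1935 ≈ 0.2568
P(Work | off-hours) = 0.0592/0.1935 ≈ 0.3059
P(Alerts | off-hours) = 0.00792/0.1935 ≈ 0.0409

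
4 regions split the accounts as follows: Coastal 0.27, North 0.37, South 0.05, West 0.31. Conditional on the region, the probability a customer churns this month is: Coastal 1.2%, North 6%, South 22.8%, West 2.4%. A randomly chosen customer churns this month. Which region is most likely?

Prior × likelihood for each hypothesis:
  Coastal: 0.27 × 0.012 = 0.00324
  North: 0.37 × 0.06 = 0.0222
  South: 0.05 × 0.228 = 0.0114
  West: 0.31 × 0.024 = 0.00744
Sum = 0.04428.
Largest term belongs to North, so North is most probable.

North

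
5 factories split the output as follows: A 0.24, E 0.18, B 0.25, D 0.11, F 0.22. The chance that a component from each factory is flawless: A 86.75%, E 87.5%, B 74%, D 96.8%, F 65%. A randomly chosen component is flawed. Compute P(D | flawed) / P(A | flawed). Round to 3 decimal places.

Taking complements, P(flawed | each) = A 0.1325, E 0.125, B 0.26, D 0.032, F 0.35.
By Bayes' rule, posterior ∝ prior × likelihood:
  A: 0.24 × 0.1325 = 0.0318
  E: 0.18 × 0.125 = 0.0225
  B: 0.25 × 0.26 = 0.065
  D: 0.11 × 0.032 = 0.00352
  F: 0.22 × 0.35 = 0.077
Sum = 0.19982.
The ratio is 0.00352 / 0.0318 (the normalizer cancels) = 0.111.

0.111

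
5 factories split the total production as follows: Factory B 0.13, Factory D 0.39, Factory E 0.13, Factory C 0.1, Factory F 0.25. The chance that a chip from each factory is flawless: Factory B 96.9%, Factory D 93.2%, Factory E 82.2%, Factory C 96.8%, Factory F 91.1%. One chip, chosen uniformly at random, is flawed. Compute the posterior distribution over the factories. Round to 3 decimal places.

Taking complements, P(flawed | each) = Factory B 0.031, Factory D 0.068, Factory E 0.178, Factory C 0.032, Factory F 0.089.
Unnormalized posteriors (prior × likelihood):
  Factory B: 0.13 × 0.031 = 0.00403
  Factory D: 0.39 × 0.068 = 0.02652
  Factory E: 0.13 × 0.178 = 0.02314
  Factory C: 0.1 × 0.032 = 0.0032
  Factory F: 0.25 × 0.089 = 0.02225
Total = 0.07914.
P(Factory B | flawed) = 0.00403/0.07914 ≈ 0.051
P(Factory D | flawed) = 0.02652/0.07914 ≈ 0.335
P(Factory E | flawed) = 0.02314/0.07914 ≈ 0.292
P(Factory C | flawed) = 0.0032/0.07914 ≈ 0.040
P(Factory F | flawed) = 0.02225/0.07914 ≈ 0.281
(Check: 0.051+0.335+0.292+0.040+0.281 = 0.999.)

Factory B 0.051, Factory D 0.335, Factory E 0.292, Factory C 0.040, Factory F 0.281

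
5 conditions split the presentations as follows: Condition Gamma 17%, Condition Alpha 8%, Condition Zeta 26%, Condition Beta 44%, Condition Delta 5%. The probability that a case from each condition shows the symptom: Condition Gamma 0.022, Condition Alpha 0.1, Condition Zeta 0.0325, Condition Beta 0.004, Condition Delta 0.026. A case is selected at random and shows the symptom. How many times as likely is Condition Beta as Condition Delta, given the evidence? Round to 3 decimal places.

1.354

Prior × likelihood for each hypothesis:
  Condition Gamma: 0.17 × 0.022 = 0.00374
  Condition Alpha: 0.08 × 0.1 = 0.008
  Condition Zeta: 0.26 × 0.0325 = 0.00845
  Condition Beta: 0.44 × 0.004 = 0.00176
  Condition Delta: 0.05 × 0.026 = 0.0013
Normalizing constant = 0.02325.
The ratio is 0.00176 / 0.0013 (the normalizer cancels) = 1.354.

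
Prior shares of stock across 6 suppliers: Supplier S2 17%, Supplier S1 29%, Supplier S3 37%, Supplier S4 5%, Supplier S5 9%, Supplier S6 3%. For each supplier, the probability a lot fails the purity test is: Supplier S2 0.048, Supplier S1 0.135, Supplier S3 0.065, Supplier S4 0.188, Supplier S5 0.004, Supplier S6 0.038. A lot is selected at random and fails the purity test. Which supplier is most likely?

Supplier S1

Compute prior × likelihood for every hypothesis:
  Supplier S2: 0.17 × 0.048 = 0.00816
  Supplier S1: 0.29 × 0.135 = 0.03915
  Supplier S3: 0.37 × 0.065 = 0.02405
  Supplier S4: 0.05 × 0.188 = 0.0094
  Supplier S5: 0.09 × 0.004 = 0.00036
  Supplier S6: 0.03 × 0.038 = 0.00114
Normalizing constant = 0.08226.
Largest term belongs to Supplier S1, so Supplier S1 is most probable.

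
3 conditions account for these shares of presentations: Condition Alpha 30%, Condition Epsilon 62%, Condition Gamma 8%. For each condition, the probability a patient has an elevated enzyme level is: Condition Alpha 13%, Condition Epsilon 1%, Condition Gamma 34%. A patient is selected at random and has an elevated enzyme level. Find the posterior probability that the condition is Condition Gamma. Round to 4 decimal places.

0.3757

Prior × likelihood for each hypothesis:
  Condition Alpha: 0.3 × 0.13 = 0.039
  Condition Epsilon: 0.62 × 0.01 = 0.0062
  Condition Gamma: 0.08 × 0.34 = 0.0272
Sum = 0.0724.
P(Condition Gamma | evidence) = 0.0272 / 0.0724 ≈ 0.3757.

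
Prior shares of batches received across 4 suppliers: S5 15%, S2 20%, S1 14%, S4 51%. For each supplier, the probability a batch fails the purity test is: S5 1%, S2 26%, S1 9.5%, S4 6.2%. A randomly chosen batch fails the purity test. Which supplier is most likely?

S2

Compute prior × likelihood for every hypothesis:
  S5: 0.15 × 0.01 = 0.0015
  S2: 0.2 × 0.26 = 0.052
  S1: 0.14 × 0.095 = 0.0133
  S4: 0.51 × 0.062 = 0.03162
Sum = 0.09842.
Largest term belongs to S2, so S2 is most probable.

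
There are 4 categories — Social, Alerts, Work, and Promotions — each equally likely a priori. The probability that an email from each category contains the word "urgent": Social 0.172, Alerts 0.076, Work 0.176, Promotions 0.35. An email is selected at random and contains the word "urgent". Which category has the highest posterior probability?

Since the prior is uniform, the posterior is proportional to the likelihood:
  Social: 0.172
  Alerts: 0.076
  Work: 0.176
  Promotions: 0.35
Normalizing constant = 0.774.
Largest term belongs to Promotions, so Promotions is most probable.

Promotions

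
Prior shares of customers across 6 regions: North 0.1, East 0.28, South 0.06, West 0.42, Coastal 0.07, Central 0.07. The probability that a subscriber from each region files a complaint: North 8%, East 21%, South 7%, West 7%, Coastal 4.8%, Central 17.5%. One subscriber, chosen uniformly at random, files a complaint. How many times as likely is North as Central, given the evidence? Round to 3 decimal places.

By Bayes' rule, posterior ∝ prior × likelihood:
  North: 0.1 × 0.08 = 0.008
  East: 0.28 × 0.21 = 0.0588
  South: 0.06 × 0.07 = 0.0042
  West: 0.42 × 0.07 = 0.0294
  Coastal: 0.07 × 0.048 = 0.00336
  Central: 0.07 × 0.175 = 0.01225
Total = 0.11601.
The ratio is 0.008 / 0.01225 (the normalizer cancels) = 0.653.

0.653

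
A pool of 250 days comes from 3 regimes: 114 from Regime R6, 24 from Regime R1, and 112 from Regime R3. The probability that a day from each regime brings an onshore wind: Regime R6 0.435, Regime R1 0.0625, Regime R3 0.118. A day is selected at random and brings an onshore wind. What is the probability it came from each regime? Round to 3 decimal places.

Regime R6 0.771, Regime R1 0.023, Regime R3 0.206

Compute prior × likelihood for every hypothesis:
  Regime R6: 0.456 × 0.435 = 0.19836
  Regime R1: 0.096 × 0.0625 = 0.006
  Regime R3: 0.448 × 0.118 = 0.052864
Normalizing constant = 0.257224.
P(Regime R6 | onshore) = 0.19836/0.257224 ≈ 0.771
P(Regime R1 | onshore) = 0.006/0.257224 ≈ 0.023
P(Regime R3 | onshore) = 0.052864/0.257224 ≈ 0.206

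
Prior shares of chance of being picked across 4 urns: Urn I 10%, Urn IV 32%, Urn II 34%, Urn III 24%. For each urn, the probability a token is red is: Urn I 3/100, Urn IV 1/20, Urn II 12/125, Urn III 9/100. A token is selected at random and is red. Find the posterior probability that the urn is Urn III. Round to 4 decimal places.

By Bayes' rule, posterior ∝ prior × likelihood:
  Urn I: 0.1 × 0.03 = 0.003
  Urn IV: 0.32 × 0.05 = 0.016
  Urn II: 0.34 × 0.096 = 0.03264
  Urn III: 0.24 × 0.09 = 0.0216
Normalizing constant = 0.07324.
P(Urn III | evidence) = 0.0216 / 0.07324 ≈ 0.2949.

0.2949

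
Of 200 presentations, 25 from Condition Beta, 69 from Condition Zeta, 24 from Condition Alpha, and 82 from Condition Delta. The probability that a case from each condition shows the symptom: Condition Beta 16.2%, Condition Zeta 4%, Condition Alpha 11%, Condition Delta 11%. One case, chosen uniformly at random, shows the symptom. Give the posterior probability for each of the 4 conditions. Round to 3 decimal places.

Condition Beta 0.219, Condition Zeta 0.149, Condition Alpha 0.143, Condition Delta 0.488

Unnormalized posteriors (prior × likelihood):
  Condition Beta: 0.125 × 0.162 = 0.02025
  Condition Zeta: 0.345 × 0.04 = 0.0138
  Condition Alpha: 0.12 × 0.11 = 0.0132
  Condition Delta: 0.41 × 0.11 = 0.0451
Normalizing constant = 0.09235.
P(Condition Beta | symptomatic) = 0.02025/0.09235 ≈ 0.219
P(Condition Zeta | symptomatic) = 0.0138/0.09235 ≈ 0.149
P(Condition Alpha | symptomatic) = 0.0132/0.09235 ≈ 0.143
P(Condition Delta | symptomatic) = 0.0451/0.09235 ≈ 0.488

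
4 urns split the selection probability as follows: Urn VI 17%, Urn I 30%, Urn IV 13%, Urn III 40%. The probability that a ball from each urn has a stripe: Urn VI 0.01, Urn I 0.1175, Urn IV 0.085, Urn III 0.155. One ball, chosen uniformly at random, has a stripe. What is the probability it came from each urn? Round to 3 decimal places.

Compute prior × likelihood for every hypothesis:
  Urn VI: 0.17 × 0.01 = 0.0017
  Urn I: 0.3 × 0.1175 = 0.03525
  Urn IV: 0.13 × 0.085 = 0.01105
  Urn III: 0.4 × 0.155 = 0.062
Total = 0.11.
P(Urn VI | striped) = 0.0017/0.11 ≈ 0.015
P(Urn I | striped) = 0.03525/0.11 ≈ 0.320
P(Urn IV | striped) = 0.01105/0.11 ≈ 0.100
P(Urn III | striped) = 0.062/0.11 ≈ 0.564
(Check: 0.015+0.320+0.100+0.564 = 0.999.)

Urn VI 0.015, Urn I 0.320, Urn IV 0.100, Urn III 0.564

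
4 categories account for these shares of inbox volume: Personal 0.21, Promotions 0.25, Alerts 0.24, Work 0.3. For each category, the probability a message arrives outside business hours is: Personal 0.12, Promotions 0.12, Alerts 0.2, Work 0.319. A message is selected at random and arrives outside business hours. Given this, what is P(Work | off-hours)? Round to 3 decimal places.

0.481

Unnormalized posteriors (prior × likelihood):
  Personal: 0.21 × 0.12 = 0.0252
  Promotions: 0.25 × 0.12 = 0.03
  Alerts: 0.24 × 0.2 = 0.048
  Work: 0.3 × 0.319 = 0.0957
Normalizing constant = 0.1989.
P(Work | evidence) = 0.0957 / 0.1989 ≈ 0.481.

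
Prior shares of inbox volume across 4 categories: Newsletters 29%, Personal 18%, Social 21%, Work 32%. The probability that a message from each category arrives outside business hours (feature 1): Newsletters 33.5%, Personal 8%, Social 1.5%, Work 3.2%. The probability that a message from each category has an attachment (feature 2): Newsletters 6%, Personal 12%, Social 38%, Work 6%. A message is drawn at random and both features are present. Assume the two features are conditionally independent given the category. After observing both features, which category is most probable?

Newsletters

Unnormalized posteriors (prior × likelihood):
  Newsletters: 0.29 × 0.335 × 0.06 = 0.005829
  Personal: 0.18 × 0.08 × 0.12 = 0.001728
  Social: 0.21 × 0.015 × 0.38 = 0.001197
  Work: 0.32 × 0.032 × 0.06 = 0.0006144
Total = 0.0093684.
Largest term belongs to Newsletters, so Newsletters is most probable.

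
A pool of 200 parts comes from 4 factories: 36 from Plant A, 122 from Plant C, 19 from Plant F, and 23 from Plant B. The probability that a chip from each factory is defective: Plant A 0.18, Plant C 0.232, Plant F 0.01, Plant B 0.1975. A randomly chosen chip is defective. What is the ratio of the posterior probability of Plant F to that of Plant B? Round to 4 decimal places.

0.0418

Compute prior × likelihood for every hypothesis:
  Plant A: 0.18 × 0.18 = 0.0324
  Plant C: 0.61 × 0.232 = 0.14152
  Plant F: 0.095 × 0.01 = 0.00095
  Plant B: 0.115 × 0.1975 = 0.0227125
Sum = 0.1975825.
The ratio is 0.00095 / 0.0227125 (the normalizer cancels) = 0.0418.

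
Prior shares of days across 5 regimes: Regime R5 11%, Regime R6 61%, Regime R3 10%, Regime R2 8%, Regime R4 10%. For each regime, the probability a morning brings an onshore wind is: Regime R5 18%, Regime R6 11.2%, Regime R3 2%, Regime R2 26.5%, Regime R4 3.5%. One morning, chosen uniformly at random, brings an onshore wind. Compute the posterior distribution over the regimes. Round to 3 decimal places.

Prior × likelihood for each hypothesis:
  Regime R5: 0.11 × 0.18 = 0.0198
  Regime R6: 0.61 × 0.112 = 0.06832
  Regime R3: 0.1 × 0.02 = 0.002
  Regime R2: 0.08 × 0.265 = 0.0212
  Regime R4: 0.1 × 0.035 = 0.0035
Total = 0.11482.
P(Regime R5 | onshore) = 0.0198/0.11482 ≈ 0.172
P(Regime R6 | onshore) = 0.06832/0.11482 ≈ 0.595
P(Regime R3 | onshore) = 0.002/0.11482 ≈ 0.017
P(Regime R2 | onshore) = 0.0212/0.11482 ≈ 0.185
P(Regime R4 | onshore) = 0.0035/0.11482 ≈ 0.030
(Check: 0.172+0.595+0.017+0.185+0.030 = 0.999.)

Regime R5 0.172, Regime R6 0.595, Regime R3 0.017, Regime R2 0.185, Regime R4 0.030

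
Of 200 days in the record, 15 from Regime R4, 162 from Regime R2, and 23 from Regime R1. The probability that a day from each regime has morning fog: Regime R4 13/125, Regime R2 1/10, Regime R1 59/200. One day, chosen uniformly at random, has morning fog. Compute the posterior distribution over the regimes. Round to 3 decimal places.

By Bayes' rule, posterior ∝ prior × likelihood:
  Regime R4: 0.075 × 0.104 = 0.0078
  Regime R2: 0.81 × 0.1 = 0.081
  Regime R1: 0.115 × 0.295 = 0.033925
Total = 0.122725.
P(Regime R4 | fog) = 0.0078/0.122725 ≈ 0.064
P(Regime R2 | fog) = 0.081/0.122725 ≈ 0.660
P(Regime R1 | fog) = 0.033925/0.122725 ≈ 0.276
(Check: 0.064+0.660+0.276 = 1.000.)

Regime R4 0.064, Regime R2 0.660, Regime R1 0.276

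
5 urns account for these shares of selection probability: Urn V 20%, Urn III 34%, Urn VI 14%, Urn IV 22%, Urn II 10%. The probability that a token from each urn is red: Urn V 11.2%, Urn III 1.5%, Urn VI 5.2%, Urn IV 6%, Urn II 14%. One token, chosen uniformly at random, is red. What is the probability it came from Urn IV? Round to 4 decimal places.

0.2130

Prior × likelihood for each hypothesis:
  Urn V: 0.2 × 0.112 = 0.0224
  Urn III: 0.34 × 0.015 = 0.0051
  Urn VI: 0.14 × 0.052 = 0.00728
  Urn IV: 0.22 × 0.06 = 0.0132
  Urn II: 0.1 × 0.14 = 0.014
Normalizing constant = 0.06198.
P(Urn IV | evidence) = 0.0132 / 0.06198 ≈ 0.2130.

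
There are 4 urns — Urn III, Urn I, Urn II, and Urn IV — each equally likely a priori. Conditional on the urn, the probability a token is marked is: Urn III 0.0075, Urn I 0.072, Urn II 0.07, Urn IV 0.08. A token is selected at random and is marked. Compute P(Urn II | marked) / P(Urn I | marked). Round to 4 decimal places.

0.9722

With a uniform prior (1/4 each), posterior ∝ likelihood:
  Urn III: 0.0075
  Urn I: 0.072
  Urn II: 0.07
  Urn IV: 0.08
Normalizing constant = 0.2295.
The ratio is 0.07 / 0.072 (the normalizer cancels) = 0.9722.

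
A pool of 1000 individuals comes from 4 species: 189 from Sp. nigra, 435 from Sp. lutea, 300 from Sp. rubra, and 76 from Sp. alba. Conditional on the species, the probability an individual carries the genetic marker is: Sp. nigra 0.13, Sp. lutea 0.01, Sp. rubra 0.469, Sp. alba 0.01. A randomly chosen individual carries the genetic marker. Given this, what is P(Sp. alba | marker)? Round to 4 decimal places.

Compute prior × likelihood for every hypothesis:
  Sp. nigra: 0.189 × 0.13 = 0.02457
  Sp. lutea: 0.435 × 0.01 = 0.00435
  Sp. rubra: 0.3 × 0.469 = 0.1407
  Sp. alba: 0.076 × 0.01 = 0.00076
Normalizing constant = 0.17038.
P(Sp. alba | evidence) = 0.00076 / 0.17038 ≈ 0.0045.

0.0045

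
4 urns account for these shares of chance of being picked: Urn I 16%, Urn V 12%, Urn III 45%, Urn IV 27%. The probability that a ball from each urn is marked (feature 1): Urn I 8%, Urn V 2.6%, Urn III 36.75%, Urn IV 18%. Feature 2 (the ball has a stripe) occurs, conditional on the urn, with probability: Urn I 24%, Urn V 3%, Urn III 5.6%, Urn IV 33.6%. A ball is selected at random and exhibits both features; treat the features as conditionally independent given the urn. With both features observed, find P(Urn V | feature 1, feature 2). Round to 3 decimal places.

By Bayes' rule, posterior ∝ prior × likelihood:
  Urn I: 0.16 × 0.08 × 0.24 = 0.003072
  Urn V: 0.12 × 0.026 × 0.03 = 0.0000936
  Urn III: 0.45 × 0.3675 × 0.056 = 0.009261
  Urn IV: 0.27 × 0.18 × 0.336 = 0.0163296
Normalizing constant = 0.0287562.
P(Urn V | evidence) = 0.0000936 / 0.0287562 ≈ 0.003.

0.003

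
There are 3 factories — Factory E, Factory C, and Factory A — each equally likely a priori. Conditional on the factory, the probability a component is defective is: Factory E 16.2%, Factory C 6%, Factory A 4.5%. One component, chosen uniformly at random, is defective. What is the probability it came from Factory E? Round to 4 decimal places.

Since the prior is uniform, the posterior is proportional to the likelihood:
  Factory E: 0.162
  Factory C: 0.06
  Factory A: 0.045
Sum = 0.267.
P(Factory E | evidence) = 0.162 / 0.267 ≈ 0.6067.

0.6067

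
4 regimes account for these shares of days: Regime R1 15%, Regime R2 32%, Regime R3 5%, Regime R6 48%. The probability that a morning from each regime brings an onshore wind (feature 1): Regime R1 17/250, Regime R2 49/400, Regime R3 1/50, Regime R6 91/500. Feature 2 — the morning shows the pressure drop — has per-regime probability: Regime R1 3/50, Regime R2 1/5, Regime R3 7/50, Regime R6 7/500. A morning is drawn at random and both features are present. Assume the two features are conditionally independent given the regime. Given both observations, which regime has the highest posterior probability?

Regime R2

Unnormalized posteriors (prior × likelihood):
  Regime R1: 0.15 × 0.068 × 0.06 = 0.000612
  Regime R2: 0.32 × 0.1225 × 0.2 = 0.00784
  Regime R3: 0.05 × 0.02 × 0.14 = 0.00014
  Regime R6: 0.48 × 0.182 × 0.014 = 0.00122304
Normalizing constant = 0.00981504.
Largest term belongs to Regime R2, so Regime R2 is most probable.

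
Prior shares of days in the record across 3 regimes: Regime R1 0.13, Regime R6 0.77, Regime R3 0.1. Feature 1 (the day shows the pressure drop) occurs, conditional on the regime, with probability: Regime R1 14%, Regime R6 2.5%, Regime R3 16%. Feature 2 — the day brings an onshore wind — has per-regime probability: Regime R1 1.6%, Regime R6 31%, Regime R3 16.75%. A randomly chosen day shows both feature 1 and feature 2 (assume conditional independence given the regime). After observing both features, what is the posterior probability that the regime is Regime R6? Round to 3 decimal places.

Prior × likelihood for each hypothesis:
  Regime R1: 0.13 × 0.14 × 0.016 = 0.0002912
  Regime R6: 0.77 × 0.025 × 0.31 = 0.0059675
  Regime R3: 0.1 × 0.16 × 0.1675 = 0.00268
Sum = 0.0089387.
P(Regime R6 | evidence) = 0.0059675 / 0.0089387 ≈ 0.668.

0.668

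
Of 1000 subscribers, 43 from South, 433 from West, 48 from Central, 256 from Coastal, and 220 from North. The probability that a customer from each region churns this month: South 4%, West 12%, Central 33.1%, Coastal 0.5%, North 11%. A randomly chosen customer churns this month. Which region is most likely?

Unnormalized posteriors (prior × likelihood):
  South: 0.043 × 0.04 = 0.00172
  West: 0.433 × 0.12 = 0.05196
  Central: 0.048 × 0.331 = 0.015888
  Coastal: 0.256 × 0.005 = 0.00128
  North: 0.22 × 0.11 = 0.0242
Total = 0.095048.
Largest term belongs to West, so West is most probable.

West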